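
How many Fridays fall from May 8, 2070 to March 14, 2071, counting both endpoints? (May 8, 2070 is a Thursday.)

May 8, 2070 is a Thursday; the first Friday on or after it is May 9, 2070 (1 day later).
From May 9, 2070 to March 14, 2071: 22 + 30 + 31 + 31 + 30 + 31 + 30 + 31 + 31 + 28 + 14 = 309 days (rest of May, June, July, August, September, October, November, December, January, February, March).
309 ÷ 7 = 44 full weeks with remainder 1, so 44 more Fridays after the first → 45.

45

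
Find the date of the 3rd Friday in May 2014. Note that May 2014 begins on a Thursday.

May 2014 begins on a Thursday, so the first Friday is May 2 (1 day later).
The 3rd Friday is 2 weeks later: 2 + 14 = 16.

2014-05-16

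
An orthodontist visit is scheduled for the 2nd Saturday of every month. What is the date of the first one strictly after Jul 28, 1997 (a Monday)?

Jul 1997 starts on a Tuesday; its first Saturday is the 5th, so the 2nd Saturday is the 12th — Jul 12, 1997.
That is not after Jul 28, 1997, so look at Aug 1997.
Aug 1997 starts on a Friday; its first Saturday is the 2nd, so the 2nd Saturday is the 9th — Aug 9, 1997.

Aug 9, 1997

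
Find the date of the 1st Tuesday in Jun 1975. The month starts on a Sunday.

Jun 1975 begins on a Sunday, so the first Tuesday is Jun 3 (2 days later).

Jun 3, 1975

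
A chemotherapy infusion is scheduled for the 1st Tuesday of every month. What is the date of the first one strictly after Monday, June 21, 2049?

June 2049 starts on a Tuesday, so its 1st Tuesday is June 1, 2049.
That is not after June 21, 2049, so look at July 2049.
July 2049 starts on a Thursday, so its 1st Tuesday is July 6, 2049 (5 days in).

July 6, 2049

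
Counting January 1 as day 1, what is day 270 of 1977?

January has 31 days (270 − 31 = 239 remain).
February has 28 days (239 − 28 = 211 remain).
March has 31 days (211 − 31 = 180 remain).
April has 30 days (180 − 30 = 150 remain).
May has 31 days (150 − 31 = 119 remain).
June has 30 days (119 − 30 = 89 remain).
July has 31 days (89 − 31 = 58 remain).
August has 31 days (58 − 31 = 27 remain).
27 into September → September 27.

27 September 1977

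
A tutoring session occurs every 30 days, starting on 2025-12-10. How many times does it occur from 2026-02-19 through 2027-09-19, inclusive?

Occurrences land 30·i days after 2025-12-10 for i = 0, 1, 2, …
2026-02-19 is 71 days after the start; 71 ÷ 30 = 2 remainder 11; since the remainder is 11, round up to i = 3. First occurrence in the window: #4 on 2026-03-10 (3×30 = 90 days in).
2027-09-19 is 648 days after the start; 648 ÷ 30 = 21 remainder 18. Last occurrence in the window: #22 on 2027-09-01.
Occurrences #4 through #22: 19 in total.

19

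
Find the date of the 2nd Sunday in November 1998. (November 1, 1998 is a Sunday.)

November 1998 begins on a Sunday, so the first Sunday is November 1.
The 2nd Sunday is 1 weeks later: 1 + 7 = 8.

November 8, 1998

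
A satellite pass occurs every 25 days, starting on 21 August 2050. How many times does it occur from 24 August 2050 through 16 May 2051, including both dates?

10

Occurrences land 25·i days after 21 August 2050 for i = 0, 1, 2, …
24 August 2050 is 3 days after the start; 3 ÷ 25 = 0 remainder 3; since the remainder is 3, round up to i = 1. First occurrence in the window: #2 on 15 September 2050 (1×25 = 25 days in).
16 May 2051 is 268 days after the start; 268 ÷ 25 = 10 remainder 18. Last occurrence in the window: #11 on 28 April 2051.
Occurrences #2 through #11: 10 in total.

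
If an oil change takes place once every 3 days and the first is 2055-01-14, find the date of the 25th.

The 25th occurrence is 24 intervals after the first: 24 × 3 = 72 days after 2055-01-14.
January has 31 days — 17 days to the end of January leaves 55.
February has 28 days (27 left).
27 days into March → 2055-03-27.

2055-03-27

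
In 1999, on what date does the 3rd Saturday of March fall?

March 1999 begins on a Monday, so the first Saturday is March 6 (5 days later).
The 3rd Saturday is 2 weeks later: 6 + 14 = 20.

1999-03-20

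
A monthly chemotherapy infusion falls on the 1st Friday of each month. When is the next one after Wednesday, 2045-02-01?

2045-02-03

February 2045 starts on a Wednesday, so its 1st Friday is 2045-02-03 (2 days in).
2045-02-03 is after 2045-02-01, so that is the next one.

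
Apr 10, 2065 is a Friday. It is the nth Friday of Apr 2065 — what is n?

2nd

Day 10 falls in week ⌈10/7⌉ of the month.
Days 1–7 hold the 1st Friday, 8–14 the 2nd, 15–21 the 3rd, 22–28 the 4th, 29–31 the 5th.
10 is in the range for the 2nd.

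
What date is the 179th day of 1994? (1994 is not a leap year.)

Jun 28, 1994

Jan has 31 days (179 − 31 = 148 remain).
Feb has 28 days (148 − 28 = 120 remain).
Mar has 31 days (120 − 31 = 89 remain).
Apr has 30 days (89 − 30 = 59 remain).
May has 31 days (59 − 31 = 28 remain).
28 into Jun → Jun 28.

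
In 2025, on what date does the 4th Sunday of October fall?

October 26, 2025

October 2025 begins on a Wednesday, so the first Sunday is October 5 (4 days later).
The 4th Sunday is 3 weeks later: 5 + 21 = 26.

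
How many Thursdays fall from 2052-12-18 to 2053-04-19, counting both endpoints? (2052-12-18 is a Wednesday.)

18

2052-12-18 is a Wednesday; the first Thursday on or after it is 2052-12-19 (1 day later).
From 2052-12-19 to 2053-04-19: 12 + 31 + 28 + 31 + 19 = 121 days (rest of December, January, February, March, April).
121 ÷ 7 = 17 full weeks with remainder 2, so 17 more Thursdays after the first → 18.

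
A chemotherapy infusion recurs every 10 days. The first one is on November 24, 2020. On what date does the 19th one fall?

May 23, 2021

The 19th occurrence is 18 intervals after the first: 18 × 10 = 180 days after November 24, 2020.
November has 30 days — 6 days to the end of November leaves 174.
December has 31 days (143 left).
January has 31 days (112 left).
February has 28 days (84 left).
March has 31 days (53 left).
April has 30 days (23 left).
23 days into May → May 23, 2021.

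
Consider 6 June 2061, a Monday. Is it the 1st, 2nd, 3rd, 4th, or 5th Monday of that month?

1st

Day 6 falls in week ⌈6/7⌉ of the month.
Days 1–7 hold the 1st Monday, 8–14 the 2nd, 15–21 the 3rd, 22–28 the 4th, 29–31 the 5th.
6 is in the range for the 1st.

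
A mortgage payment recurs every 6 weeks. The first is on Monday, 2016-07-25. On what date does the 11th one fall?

2017-09-18

The 11th occurrence is 10 intervals after the first: 10 × 42 = 420 days after 2016-07-25.
July has 31 days — 6 days to the end of July leaves 414.
From end of July to end of 2016 is 153 days (261 left).
January has 31 days (230 left).
February has 28 days (202 left).
March has 31 days (171 left).
April has 30 days (141 left).
May has 31 days (110 left).
June has 30 days (80 left).
July has 31 days (49 left).
August has 31 days (18 left).
18 days into September → 2017-09-18.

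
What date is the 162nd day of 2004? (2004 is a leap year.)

Jan has 31 days (162 − 31 = 131 remain).
Feb has 29 days (131 − 29 = 102 remain).
Mar has 31 days (102 − 31 = 71 remain).
Apr has 30 days (71 − 30 = 41 remain).
May has 31 days (41 − 31 = 10 remain).
10 into Jun → Jun 10.

Jun 10, 2004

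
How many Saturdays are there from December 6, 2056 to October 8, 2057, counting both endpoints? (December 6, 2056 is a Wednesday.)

December 6, 2056 is a Wednesday; the first Saturday on or after it is December 9, 2056 (3 days later).
From December 9, 2056 to October 8, 2057: 22 + 31 + 28 + 31 + 30 + 31 + 30 + 31 + 31 + 30 + 8 = 303 days (rest of December, January, February, March, April, May, June, July, August, September, October).
303 ÷ 7 = 43 full weeks with remainder 2, so 43 more Saturdays after the first → 44.

44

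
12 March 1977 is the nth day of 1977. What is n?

71

Days in months before March: 31 + 28 = 59.
Plus 12 days into March → day 71.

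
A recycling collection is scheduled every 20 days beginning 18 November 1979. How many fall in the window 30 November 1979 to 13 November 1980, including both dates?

18

Occurrences land 20·i days after 18 November 1979 for i = 0, 1, 2, …
30 November 1979 is 12 days after the start; 12 ÷ 20 = 0 remainder 12; since the remainder is 12, round up to i = 1. First occurrence in the window: #2 on 8 December 1979 (1×20 = 20 days in).
13 November 1980 is 361 days after the start; 361 ÷ 20 = 18 remainder 1. Last occurrence in the window: #19 on 12 November 1980.
Occurrences #2 through #19: 18 in total.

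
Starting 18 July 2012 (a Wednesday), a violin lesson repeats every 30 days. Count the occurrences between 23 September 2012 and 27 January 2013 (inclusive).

4

Occurrences land 30·i days after 18 July 2012 for i = 0, 1, 2, …
23 September 2012 is 67 days after the start; 67 ÷ 30 = 2 remainder 7; since the remainder is 7, round up to i = 3. First occurrence in the window: #4 on 16 October 2012 (3×30 = 90 days in).
27 January 2013 is 193 days after the start; 193 ÷ 30 = 6 remainder 13. Last occurrence in the window: #7 on 14 January 2013.
Occurrences #4 through #7: 4 in total.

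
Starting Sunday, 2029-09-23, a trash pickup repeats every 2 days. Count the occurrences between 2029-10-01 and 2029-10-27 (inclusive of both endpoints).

14

Occurrences land 2·i days after 2029-09-23 for i = 0, 1, 2, …
2029-10-01 is 8 days after the start; 8 ÷ 2 = 4 remainder 0. First occurrence in the window: #5 on 2029-10-01 (4×2 = 8 days in).
2029-10-27 is 34 days after the start; 34 ÷ 2 = 17 remainder 0. Last occurrence in the window: #18 on 2029-10-27.
Occurrences #5 through #18: 14 in total.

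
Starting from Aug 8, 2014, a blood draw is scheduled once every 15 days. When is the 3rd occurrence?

Sep 7, 2014

The 3rd occurrence is 2 intervals after the first: 2 × 15 = 30 days after Aug 8, 2014.
Aug has 31 days — 23 days to the end of Aug leaves 7.
7 days into Sep → Sep 7, 2014.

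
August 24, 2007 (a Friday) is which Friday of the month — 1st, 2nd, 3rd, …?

4th

Day 24 falls in week ⌈24/7⌉ of the month.
Days 1–7 hold the 1st Friday, 8–14 the 2nd, 15–21 the 3rd, 22–28 the 4th, 29–31 the 5th.
24 is in the range for the 4th.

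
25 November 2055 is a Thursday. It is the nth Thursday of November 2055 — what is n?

Day 25 falls in week ⌈25/7⌉ of the month.
Days 1–7 hold the 1st Thursday, 8–14 the 2nd, 15–21 the 3rd, 22–28 the 4th, 29–31 the 5th.
25 is in the range for the 4th.

4th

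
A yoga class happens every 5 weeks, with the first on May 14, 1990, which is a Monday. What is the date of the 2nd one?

The 2nd occurrence is 1 interval after the first: 1 × 35 = 35 days after May 14, 1990.
May has 31 days — 17 days to the end of May leaves 18.
18 days into June → June 18, 1990.

June 18, 1990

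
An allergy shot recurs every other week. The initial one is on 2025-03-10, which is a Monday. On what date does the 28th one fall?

The 28th occurrence is 27 intervals after the first: 27 × 14 = 378 days after 2025-03-10.
March has 31 days — 21 days to the end of March leaves 357.
April has 30 days (327 left).
May has 31 days (296 left).
June has 30 days (266 left).
July has 31 days (235 left).
August has 31 days (204 left).
September has 30 days (174 left).
October has 31 days (143 left).
November has 30 days (113 left).
December has 31 days (82 left).
January has 31 days (51 left).
February has 28 days (23 left).
23 days into March → 2026-03-23.

2026-03-23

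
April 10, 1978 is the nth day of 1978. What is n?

100

Days in months before April: 31 + 28 + 31 = 90.
Plus 10 days into April → day 100.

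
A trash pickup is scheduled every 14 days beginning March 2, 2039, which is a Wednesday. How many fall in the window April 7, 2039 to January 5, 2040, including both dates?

20

Occurrences land 14·i days after March 2, 2039 for i = 0, 1, 2, …
April 7, 2039 is 36 days after the start; 36 ÷ 14 = 2 remainder 8; since the remainder is 8, round up to i = 3. First occurrence in the window: #4 on April 13, 2039 (3×14 = 42 days in).
January 5, 2040 is 309 days after the start; 309 ÷ 14 = 22 remainder 1. Last occurrence in the window: #23 on January 4, 2040.
Occurrences #4 through #23: 20 in total.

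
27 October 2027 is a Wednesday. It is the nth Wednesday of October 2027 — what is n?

Day 27 falls in week ⌈27/7⌉ of the month.
Days 1–7 hold the 1st Wednesday, 8–14 the 2nd, 15–21 the 3rd, 22–28 the 4th, 29–31 the 5th.
27 is in the range for the 4th.

4th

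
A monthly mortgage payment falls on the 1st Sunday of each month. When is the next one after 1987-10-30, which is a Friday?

October 1987 starts on a Thursday, so its 1st Sunday is 1987-10-04 (3 days in).
That is not after 1987-10-30, so look at November 1987.
November 1987 starts on a Sunday, so its 1st Sunday is 1987-11-01.

1987-11-01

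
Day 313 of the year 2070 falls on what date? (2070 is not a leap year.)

9 November 2070

January has 31 days (313 − 31 = 282 remain).
February has 28 days (282 − 28 = 254 remain).
March has 31 days (254 − 31 = 223 remain).
April has 30 days (223 − 30 = 193 remain).
May has 31 days (193 − 31 = 162 remain).
June has 30 days (162 − 30 = 132 remain).
July has 31 days (132 − 31 = 101 remain).
August has 31 days (101 − 31 = 70 remain).
September has 30 days (70 − 30 = 40 remain).
October has 31 days (40 − 31 = 9 remain).
9 into November → November 9.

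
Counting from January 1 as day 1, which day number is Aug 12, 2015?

224

Days in months before Aug: 31 + 28 + 31 + 30 + 31 + 30 + 31 = 212.
Plus 12 days into Aug → day 224.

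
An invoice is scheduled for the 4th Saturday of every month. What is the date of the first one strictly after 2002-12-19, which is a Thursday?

2002-12-28

December 2002 starts on a Sunday; its first Saturday is the 7th, so the 4th Saturday is the 28th — 2002-12-28.
2002-12-28 is after 2002-12-19, so that is the next one.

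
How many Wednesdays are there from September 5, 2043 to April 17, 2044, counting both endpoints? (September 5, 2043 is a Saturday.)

September 5, 2043 is a Saturday; the first Wednesday on or after it is September 9, 2043 (4 days later).
From September 9, 2043 to April 17, 2044: 21 + 31 + 30 + 31 + 31 + 29 + 31 + 17 = 221 days (rest of September, October, November, December, January, February, March, April).
221 ÷ 7 = 31 full weeks with remainder 4, so 31 more Wednesdays after the first → 32.

32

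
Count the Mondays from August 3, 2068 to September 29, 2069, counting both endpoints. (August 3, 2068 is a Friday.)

August 3, 2068 is a Friday; the first Monday on or after it is August 6, 2068 (3 days later).
From August 6, 2068 to September 29, 2069: 147 + 272 = 419 days (rest of 2068, to September 29, 2069 in 2069).
419 ÷ 7 = 59 full weeks with remainder 6, so 59 more Mondays after the first → 60.

60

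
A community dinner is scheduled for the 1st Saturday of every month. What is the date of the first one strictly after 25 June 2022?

June 2022 starts on a Wednesday, so its 1st Saturday is 4 June 2022 (3 days in).
That is not after 25 June 2022, so look at July 2022.
July 2022 starts on a Friday, so its 1st Saturday is 2 July 2022 (1 day in).

2 July 2022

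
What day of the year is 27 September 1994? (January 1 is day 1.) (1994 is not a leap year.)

270

Days in months before September: 31 + 28 + 31 + 30 + 31 + 30 + 31 + 31 = 243.
Plus 27 days into September → day 270.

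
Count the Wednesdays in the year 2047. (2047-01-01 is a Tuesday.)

52

2047-01-01 is a Tuesday; the first Wednesday on or after it is 2047-01-02 (1 day later).
From 2047-01-02 to 2047-12-31: 29 + 28 + 31 + 30 + 31 + 30 + 31 + 31 + 30 + 31 + 30 + 31 = 363 days (rest of January, February, March, April, May, June, July, August, September, October, November, December).
363 ÷ 7 = 51 full weeks with remainder 6, so 51 more Wednesdays after the first → 52.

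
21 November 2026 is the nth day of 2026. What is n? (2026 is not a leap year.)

Days in months before November: 31 + 28 + 31 + 30 + 31 + 30 + 31 + 31 + 30 + 31 = 304.
Plus 21 days into November → day 325.

325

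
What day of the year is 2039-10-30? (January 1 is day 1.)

303

Days in months before October: 31 + 28 + 31 + 30 + 31 + 30 + 31 + 31 + 30 = 273.
Plus 30 days into October → day 303.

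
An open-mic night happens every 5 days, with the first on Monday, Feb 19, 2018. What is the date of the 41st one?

Sep 7, 2018

The 41st occurrence is 40 intervals after the first: 40 × 5 = 200 days after Feb 19, 2018.
Feb has 28 days — 9 days to the end of Feb leaves 191.
Mar has 31 days (160 left).
Apr has 30 days (130 left).
May has 31 days (99 left).
Jun has 30 days (69 left).
Jul has 31 days (38 left).
Aug has 31 days (7 left).
7 days into Sep → Sep 7, 2018.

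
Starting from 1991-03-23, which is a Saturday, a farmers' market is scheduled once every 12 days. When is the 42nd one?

1992-07-27

The 42nd occurrence is 41 intervals after the first: 41 × 12 = 492 days after 1991-03-23.
March has 31 days — 8 days to the end of March leaves 484.
From end of March to end of 1991 is 275 days (209 left).
January has 31 days (178 left).
February has 29 days (149 left).
March has 31 days (118 left).
April has 30 days (88 left).
May has 31 days (57 left).
June has 30 days (27 left).
27 days into July → 1992-07-27.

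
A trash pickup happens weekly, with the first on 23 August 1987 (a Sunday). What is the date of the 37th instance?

1 May 1988

The 37th occurrence is 36 intervals after the first: 36 × 7 = 252 days after 23 August 1987.
August has 31 days — 8 days to the end of August leaves 244.
September has 30 days (214 left).
October has 31 days (183 left).
November has 30 days (153 left).
December has 31 days (122 left).
January has 31 days (91 left).
February has 29 days (62 left).
March has 31 days (31 left).
April has 30 days (1 left).
1 day into May → 1 May 1988.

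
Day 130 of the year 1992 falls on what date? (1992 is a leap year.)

January has 31 days (130 − 31 = 99 remain).
February has 29 days (99 − 29 = 70 remain).
March has 31 days (70 − 31 = 39 remain).
April has 30 days (39 − 30 = 9 remain).
9 into May → May 9.

1992-05-09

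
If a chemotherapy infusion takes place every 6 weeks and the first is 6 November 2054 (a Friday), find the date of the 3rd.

The 3rd occurrence is 2 intervals after the first: 2 × 42 = 84 days after 6 November 2054.
November has 30 days — 24 days to the end of November leaves 60.
December has 31 days (29 left).
29 days into January → 29 January 2055.

29 January 2055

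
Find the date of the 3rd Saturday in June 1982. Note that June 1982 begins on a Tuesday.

June 19, 1982

June 1982 begins on a Tuesday, so the first Saturday is June 5 (4 days later).
The 3rd Saturday is 2 weeks later: 5 + 14 = 19.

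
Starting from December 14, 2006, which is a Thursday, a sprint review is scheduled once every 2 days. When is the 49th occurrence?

March 20, 2007

The 49th occurrence is 48 intervals after the first: 48 × 2 = 96 days after December 14, 2006.
December has 31 days — 17 days to the end of December leaves 79.
January has 31 days (48 left).
February has 28 days (20 left).
20 days into March → March 20, 2007.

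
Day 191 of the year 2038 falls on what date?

January has 31 days (191 − 31 = 160 remain).
February has 28 days (160 − 28 = 132 remain).
March has 31 days (132 − 31 = 101 remain).
April has 30 days (101 − 30 = 71 remain).
May has 31 days (71 − 31 = 40 remain).
June has 30 days (40 − 30 = 10 remain).
10 into July → July 10.

10 July 2038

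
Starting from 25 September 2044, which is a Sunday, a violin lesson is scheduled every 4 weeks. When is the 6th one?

The 6th occurrence is 5 intervals after the first: 5 × 28 = 140 days after 25 September 2044.
September has 30 days — 5 days to the end of September leaves 135.
October has 31 days (104 left).
November has 30 days (74 left).
December has 31 days (43 left).
January has 31 days (12 left).
12 days into February → 12 February 2045.

12 February 2045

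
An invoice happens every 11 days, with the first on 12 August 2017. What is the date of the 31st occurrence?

The 31st occurrence is 30 intervals after the first: 30 × 11 = 330 days after 12 August 2017.
August has 31 days — 19 days to the end of August leaves 311.
September has 30 days (281 left).
October has 31 days (250 left).
November has 30 days (220 left).
December has 31 days (189 left).
January has 31 days (158 left).
February has 28 days (130 left).
March has 31 days (99 left).
April has 30 days (69 left).
May has 31 days (38 left).
June has 30 days (8 left).
8 days into July → 8 July 2018.

8 July 2018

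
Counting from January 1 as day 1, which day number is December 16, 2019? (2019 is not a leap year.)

Days in months before December: 31 + 28 + 31 + 30 + 31 + 30 + 31 + 31 + 30 + 31 + 30 = 334.
Plus 16 days into December → day 350.

350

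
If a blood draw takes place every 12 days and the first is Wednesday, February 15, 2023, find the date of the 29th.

January 17, 2024

The 29th occurrence is 28 intervals after the first: 28 × 12 = 336 days after February 15, 2023.
February has 28 days — 13 days to the end of February leaves 323.
March has 31 days (292 left).
April has 30 days (262 left).
May has 31 days (231 left).
June has 30 days (201 left).
July has 31 days (170 left).
August has 31 days (139 left).
September has 30 days (109 left).
October has 31 days (78 left).
November has 30 days (48 left).
December has 31 days (17 left).
17 days into January → January 17, 2024.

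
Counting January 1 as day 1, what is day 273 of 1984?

Jan has 31 days (273 − 31 = 242 remain).
Feb has 29 days (242 − 29 = 213 remain).
Mar has 31 days (213 − 31 = 182 remain).
Apr has 30 days (182 − 30 = 152 remain).
May has 31 days (152 − 31 = 121 remain).
Jun has 30 days (121 − 30 = 91 remain).
Jul has 31 days (91 − 31 = 60 remain).
Aug has 31 days (60 − 31 = 29 remain).
29 into Sep → Sep 29.

Sep 29, 1984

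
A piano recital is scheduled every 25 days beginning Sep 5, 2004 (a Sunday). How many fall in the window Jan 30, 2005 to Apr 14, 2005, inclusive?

Occurrences land 25·i days after Sep 5, 2004 for i = 0, 1, 2, …
Jan 30, 2005 is 147 days after the start; 147 ÷ 25 = 5 remainder 22; since the remainder is 22, round up to i = 6. First occurrence in the window: #7 on Feb 2, 2005 (6×25 = 150 days in).
Apr 14, 2005 is 221 days after the start; 221 ÷ 25 = 8 remainder 21. Last occurrence in the window: #9 on Mar 24, 2005.
Occurrences #7 through #9: 3 in total.

3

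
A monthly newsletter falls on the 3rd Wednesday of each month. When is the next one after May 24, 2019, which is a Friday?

June 19, 2019

May 2019 starts on a Wednesday; its first Wednesday is the 1st, so the 3rd Wednesday is the 15th — May 15, 2019.
That is not after May 24, 2019, so look at June 2019.
June 2019 starts on a Saturday; its first Wednesday is the 5th, so the 3rd Wednesday is the 19th — June 19, 2019.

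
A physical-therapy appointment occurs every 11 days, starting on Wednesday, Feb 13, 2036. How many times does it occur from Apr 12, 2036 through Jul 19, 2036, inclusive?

Occurrences land 11·i days after Feb 13, 2036 for i = 0, 1, 2, …
Apr 12, 2036 is 59 days after the start; 59 ÷ 11 = 5 remainder 4; since the remainder is 4, round up to i = 6. First occurrence in the window: #7 on Apr 19, 2036 (6×11 = 66 days in).
Jul 19, 2036 is 157 days after the start; 157 ÷ 11 = 14 remainder 3. Last occurrence in the window: #15 on Jul 16, 2036.
Occurrences #7 through #15: 9 in total.

9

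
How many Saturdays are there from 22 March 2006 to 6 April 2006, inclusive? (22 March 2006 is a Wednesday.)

22 March 2006 is a Wednesday; the first Saturday on or after it is 25 March 2006 (3 days later).
From 25 March 2006 to 6 April 2006: 6 + 6 = 12 days (rest of March, April).
12 ÷ 7 = 1 full weeks with remainder 5, so 1 more Saturdays after the first → 2.

2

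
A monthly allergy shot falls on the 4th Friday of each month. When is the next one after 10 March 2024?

22 March 2024

March 2024 starts on a Friday; its first Friday is the 1st, so the 4th Friday is the 22nd — 22 March 2024.
22 March 2024 is after 10 March 2024, so that is the next one.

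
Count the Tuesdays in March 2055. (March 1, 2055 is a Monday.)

March 1, 2055 is a Monday; the first Tuesday on or after it is March 2, 2055 (1 day later).
From March 2, 2055 to March 31, 2055 is 31 − 2 = 29 days.
29 ÷ 7 = 4 full weeks with remainder 1, so 4 more Tuesdays after the first → 5.

5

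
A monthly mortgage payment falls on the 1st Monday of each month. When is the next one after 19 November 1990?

3 December 1990

November 1990 starts on a Thursday, so its 1st Monday is 5 November 1990 (4 days in).
That is not after 19 November 1990, so look at December 1990.
December 1990 starts on a Saturday, so its 1st Monday is 3 December 1990 (2 days in).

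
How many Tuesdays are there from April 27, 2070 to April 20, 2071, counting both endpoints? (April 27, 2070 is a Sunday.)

April 27, 2070 is a Sunday; the first Tuesday on or after it is April 29, 2070 (2 days later).
From April 29, 2070 to April 20, 2071: 246 + 110 = 356 days (rest of 2070, to April 20, 2071 in 2071).
356 ÷ 7 = 50 full weeks with remainder 6, so 50 more Tuesdays after the first → 51.

51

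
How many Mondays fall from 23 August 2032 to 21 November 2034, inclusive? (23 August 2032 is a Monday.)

23 August 2032 is a Monday; the first Monday on or after it is 23 August 2032.
From 23 August 2032 to 21 November 2034: 130 + 365 + 325 = 820 days (rest of 2032, 2033, to 21 November 2034 in 2034).
820 ÷ 7 = 117 full weeks with remainder 1, so 117 more Mondays after the first → 118.

118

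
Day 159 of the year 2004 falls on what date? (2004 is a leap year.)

January has 31 days (159 − 31 = 128 remain).
February has 29 days (128 − 29 = 99 remain).
March has 31 days (99 − 31 = 68 remain).
April has 30 days (68 − 30 = 38 remain).
May has 31 days (38 − 31 = 7 remain).
7 into June → June 7.

2004-06-07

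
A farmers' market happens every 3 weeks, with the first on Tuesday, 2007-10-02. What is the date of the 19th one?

The 19th occurrence is 18 intervals after the first: 18 × 21 = 378 days after 2007-10-02.
October has 31 days — 29 days to the end of October leaves 349.
November has 30 days (319 left).
December has 31 days (288 left).
January has 31 days (257 left).
February has 29 days (228 left).
March has 31 days (197 left).
April has 30 days (167 left).
May has 31 days (136 left).
June has 30 days (106 left).
July has 31 days (75 left).
August has 31 days (44 left).
September has 30 days (14 left).
14 days into October → 2008-10-14.

2008-10-14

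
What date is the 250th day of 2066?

January has 31 days (250 − 31 = 219 remain).
February has 28 days (219 − 28 = 191 remain).
March has 31 days (191 − 31 = 160 remain).
April has 30 days (160 − 30 = 130 remain).
May has 31 days (130 − 31 = 99 remain).
June has 30 days (99 − 30 = 69 remain).
July has 31 days (69 − 31 = 38 remain).
August has 31 days (38 − 31 = 7 remain).
7 into September → September 7.

September 7, 2066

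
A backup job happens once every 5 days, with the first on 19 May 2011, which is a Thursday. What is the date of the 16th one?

2 August 2011

The 16th occurrence is 15 intervals after the first: 15 × 5 = 75 days after 19 May 2011.
May has 31 days — 12 days to the end of May leaves 63.
June has 30 days (33 left).
July has 31 days (2 left).
2 days into August → 2 August 2011.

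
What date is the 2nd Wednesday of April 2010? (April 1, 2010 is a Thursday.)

April 2010 begins on a Thursday, so the first Wednesday is April 7 (6 days later).
The 2nd Wednesday is 1 weeks later: 7 + 7 = 14.

2010-04-14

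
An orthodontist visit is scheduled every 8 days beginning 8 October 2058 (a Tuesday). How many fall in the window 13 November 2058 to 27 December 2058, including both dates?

6

Occurrences land 8·i days after 8 October 2058 for i = 0, 1, 2, …
13 November 2058 is 36 days after the start; 36 ÷ 8 = 4 remainder 4; since the remainder is 4, round up to i = 5. First occurrence in the window: #6 on 17 November 2058 (5×8 = 40 days in).
27 December 2058 is 80 days after the start; 80 ÷ 8 = 10 remainder 0. Last occurrence in the window: #11 on 27 December 2058.
Occurrences #6 through #11: 6 in total.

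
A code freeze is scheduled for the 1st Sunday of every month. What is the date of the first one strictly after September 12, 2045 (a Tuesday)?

October 1, 2045

September 2045 starts on a Friday, so its 1st Sunday is September 3, 2045 (2 days in).
That is not after September 12, 2045, so look at October 2045.
October 2045 starts on a Sunday, so its 1st Sunday is October 1, 2045.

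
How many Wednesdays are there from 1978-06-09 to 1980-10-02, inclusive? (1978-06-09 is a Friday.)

121

1978-06-09 is a Friday; the first Wednesday on or after it is 1978-06-14 (5 days later).
From 1978-06-14 to 1980-10-02: 200 + 365 + 276 = 841 days (rest of 1978, 1979, to 1980-10-02 in 1980).
841 ÷ 7 = 120 full weeks with remainder 1, so 120 more Wednesdays after the first → 121.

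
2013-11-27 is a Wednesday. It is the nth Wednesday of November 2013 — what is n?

4th

Day 27 falls in week ⌈27/7⌉ of the month.
Days 1–7 hold the 1st Wednesday, 8–14 the 2nd, 15–21 the 3rd, 22–28 the 4th, 29–31 the 5th.
27 is in the range for the 4th.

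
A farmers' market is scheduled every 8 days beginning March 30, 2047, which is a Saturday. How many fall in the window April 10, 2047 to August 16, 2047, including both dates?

Occurrences land 8·i days after March 30, 2047 for i = 0, 1, 2, …
April 10, 2047 is 11 days after the start; 11 ÷ 8 = 1 remainder 3; since the remainder is 3, round up to i = 2. First occurrence in the window: #3 on April 15, 2047 (2×8 = 16 days in).
August 16, 2047 is 139 days after the start; 139 ÷ 8 = 17 remainder 3. Last occurrence in the window: #18 on August 13, 2047.
Occurrences #3 through #18: 16 in total.

16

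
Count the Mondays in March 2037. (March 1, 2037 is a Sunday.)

5

March 1, 2037 is a Sunday; the first Monday on or after it is March 2, 2037 (1 day later).
From March 2, 2037 to March 31, 2037 is 31 − 2 = 29 days.
29 ÷ 7 = 4 full weeks with remainder 1, so 4 more Mondays after the first → 5.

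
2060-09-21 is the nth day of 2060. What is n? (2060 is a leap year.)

265

Days in months before September: 31 + 29 + 31 + 30 + 31 + 30 + 31 + 31 = 244.
Plus 21 days into September → day 265.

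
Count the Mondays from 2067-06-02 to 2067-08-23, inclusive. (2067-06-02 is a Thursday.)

2067-06-02 is a Thursday; the first Monday on or after it is 2067-06-06 (4 days later).
From 2067-06-06 to 2067-08-23: 24 + 31 + 23 = 78 days (rest of June, July, August).
78 ÷ 7 = 11 full weeks with remainder 1, so 11 more Mondays after the first → 12.

12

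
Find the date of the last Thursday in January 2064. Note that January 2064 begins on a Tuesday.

31 January 2064

January 2064 begins on a Tuesday, so the first Thursday is January 3 (2 days later).
January 2064 has 31 days. Adding weeks: 3, 10, 17, 24, 31 — the last one ≤ 31 is the 31st.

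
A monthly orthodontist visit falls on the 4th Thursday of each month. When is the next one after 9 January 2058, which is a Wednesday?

24 January 2058

January 2058 starts on a Tuesday; its first Thursday is the 3rd, so the 4th Thursday is the 24th — 24 January 2058.
24 January 2058 is after 9 January 2058, so that is the next one.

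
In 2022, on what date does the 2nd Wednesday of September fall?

14 September 2022

The first Wednesday of September 2022 is September 7.
The 2nd Wednesday is 1 weeks later: 7 + 7 = 14.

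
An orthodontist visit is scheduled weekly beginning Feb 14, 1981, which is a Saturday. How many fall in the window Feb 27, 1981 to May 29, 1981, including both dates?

Occurrences land 7·i days after Feb 14, 1981 for i = 0, 1, 2, …
Feb 27, 1981 is 13 days after the start; 13 ÷ 7 = 1 remainder 6; since the remainder is 6, round up to i = 2. First occurrence in the window: #3 on Feb 28, 1981 (2×7 = 14 days in).
May 29, 1981 is 104 days after the start; 104 ÷ 7 = 14 remainder 6. Last occurrence in the window: #15 on May 23, 1981.
Occurrences #3 through #15: 13 in total.

13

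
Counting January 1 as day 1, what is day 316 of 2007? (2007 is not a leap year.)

Jan has 31 days (316 − 31 = 285 remain).
Feb has 28 days (285 − 28 = 257 remain).
Mar has 31 days (257 − 31 = 226 remain).
Apr has 30 days (226 − 30 = 196 remain).
May has 31 days (196 − 31 = 165 remain).
Jun has 30 days (165 − 30 = 135 remain).
Jul has 31 days (135 − 31 = 104 remain).
Aug has 31 days (104 − 31 = 73 remain).
Sep has 30 days (73 − 30 = 43 remain).
Oct has 31 days (43 − 31 = 12 remain).
12 into Nov → Nov 12.

Nov 12, 2007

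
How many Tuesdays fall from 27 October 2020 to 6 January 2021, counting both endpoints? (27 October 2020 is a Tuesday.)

11

27 October 2020 is a Tuesday; the first Tuesday on or after it is 27 October 2020.
From 27 October 2020 to 6 January 2021: 4 + 30 + 31 + 6 = 71 days (rest of October, November, December, January).
71 ÷ 7 = 10 full weeks with remainder 1, so 10 more Tuesdays after the first → 11.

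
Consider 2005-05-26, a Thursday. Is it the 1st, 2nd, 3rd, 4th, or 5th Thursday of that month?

4th

Day 26 falls in week ⌈26/7⌉ of the month.
Days 1–7 hold the 1st Thursday, 8–14 the 2nd, 15–21 the 3rd, 22–28 the 4th, 29–31 the 5th.
26 is in the range for the 4th.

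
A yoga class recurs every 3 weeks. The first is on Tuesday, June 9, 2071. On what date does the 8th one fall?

November 3, 2071

The 8th occurrence is 7 intervals after the first: 7 × 21 = 147 days after June 9, 2071.
June has 30 days — 21 days to the end of June leaves 126.
July has 31 days (95 left).
August has 31 days (64 left).
September has 30 days (34 left).
October has 31 days (3 left).
3 days into November → November 3, 2071.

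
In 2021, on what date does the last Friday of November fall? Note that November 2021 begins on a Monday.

26 November 2021

November 2021 begins on a Monday, so the first Friday is November 5 (4 days later).
November 2021 has 30 days. Adding weeks: 5, 12, 19, 26 — the last one ≤ 30 is the 26th.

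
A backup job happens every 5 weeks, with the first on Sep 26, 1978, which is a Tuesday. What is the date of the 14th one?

Dec 25, 1979

The 14th occurrence is 13 intervals after the first: 13 × 35 = 455 days after Sep 26, 1978.
Sep has 30 days — 4 days to the end of Sep leaves 451.
From end of Sep to end of 1978 is 92 days (359 left).
Jan has 31 days (328 left).
Feb has 28 days (300 left).
Mar has 31 days (269 left).
Apr has 30 days (239 left).
May has 31 days (208 left).
Jun has 30 days (178 left).
Jul has 31 days (147 left).
Aug has 31 days (116 left).
Sep has 30 days (86 left).
Oct has 31 days (55 left).
Nov has 30 days (25 left).
25 days into Dec → Dec 25, 1979.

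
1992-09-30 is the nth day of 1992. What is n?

274

Days in months before September: 31 + 29 + 31 + 30 + 31 + 30 + 31 + 31 = 244.
Plus 30 days into September → day 274.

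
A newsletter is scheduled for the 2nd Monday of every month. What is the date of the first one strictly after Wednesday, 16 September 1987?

September 1987 starts on a Tuesday; its first Monday is the 7th, so the 2nd Monday is the 14th — 14 September 1987.
That is not after 16 September 1987, so look at October 1987.
October 1987 starts on a Thursday; its first Monday is the 5th, so the 2nd Monday is the 12th — 12 October 1987.

12 October 1987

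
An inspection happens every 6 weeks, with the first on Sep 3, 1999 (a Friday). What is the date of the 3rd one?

The 3rd occurrence is 2 intervals after the first: 2 × 42 = 84 days after Sep 3, 1999.
Sep has 30 days — 27 days to the end of Sep leaves 57.
Oct has 31 days (26 left).
26 days into Nov → Nov 26, 1999.

Nov 26, 1999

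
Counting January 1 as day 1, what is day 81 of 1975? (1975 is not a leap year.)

Jan has 31 days (81 − 31 = 50 remain).
Feb has 28 days (50 − 28 = 22 remain).
22 into Mar → Mar 22.

Mar 22, 1975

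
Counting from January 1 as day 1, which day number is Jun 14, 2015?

Days in months before Jun: 31 + 28 + 31 + 30 + 31 = 151.
Plus 14 days into Jun → day 165.

165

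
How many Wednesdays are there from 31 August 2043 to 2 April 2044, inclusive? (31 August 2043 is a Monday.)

31 August 2043 is a Monday; the first Wednesday on or after it is 2 September 2043 (2 days later).
From 2 September 2043 to 2 April 2044: 28 + 31 + 30 + 31 + 31 + 29 + 31 + 2 = 213 days (rest of September, October, November, December, January, February, March, April).
213 ÷ 7 = 30 full weeks with remainder 3, so 30 more Wednesdays after the first → 31.

31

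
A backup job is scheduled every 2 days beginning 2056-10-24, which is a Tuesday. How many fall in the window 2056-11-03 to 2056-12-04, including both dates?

Occurrences land 2·i days after 2056-10-24 for i = 0, 1, 2, …
2056-11-03 is 10 days after the start; 10 ÷ 2 = 5 remainder 0. First occurrence in the window: #6 on 2056-11-03 (5×2 = 10 days in).
2056-12-04 is 41 days after the start; 41 ÷ 2 = 20 remainder 1. Last occurrence in the window: #21 on 2056-12-03.
Occurrences #6 through #21: 16 in total.

16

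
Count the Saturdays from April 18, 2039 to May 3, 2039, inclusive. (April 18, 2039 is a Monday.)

2

April 18, 2039 is a Monday; the first Saturday on or after it is April 23, 2039 (5 days later).
From April 23, 2039 to May 3, 2039: 7 + 3 = 10 days (rest of April, May).
10 ÷ 7 = 1 full weeks with remainder 3, so 1 more Saturdays after the first → 2.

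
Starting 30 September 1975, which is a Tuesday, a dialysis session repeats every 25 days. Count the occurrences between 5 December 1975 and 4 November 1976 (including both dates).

Occurrences land 25·i days after 30 September 1975 for i = 0, 1, 2, …
5 December 1975 is 66 days after the start; 66 ÷ 25 = 2 remainder 16; since the remainder is 16, round up to i = 3. First occurrence in the window: #4 on 14 December 1975 (3×25 = 75 days in).
4 November 1976 is 401 days after the start; 401 ÷ 25 = 16 remainder 1. Last occurrence in the window: #17 on 3 November 1976.
Occurrences #4 through #17: 14 in total.

14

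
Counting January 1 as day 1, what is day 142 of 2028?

Jan has 31 days (142 − 31 = 111 remain).
Feb has 29 days (111 − 29 = 82 remain).
Mar has 31 days (82 − 31 = 51 remain).
Apr has 30 days (51 − 30 = 21 remain).
21 into May → May 21.

May 21, 2028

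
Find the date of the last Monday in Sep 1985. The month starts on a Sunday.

Sep 1985 begins on a Sunday, so the first Monday is Sep 2 (1 day later).
Sep 1985 has 30 days. Adding weeks: 2, 9, 16, 23, 30 — the last one ≤ 30 is the 30th.

Sep 30, 1985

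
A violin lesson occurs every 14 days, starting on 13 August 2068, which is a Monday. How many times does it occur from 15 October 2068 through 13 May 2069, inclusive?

Occurrences land 14·i days after 13 August 2068 for i = 0, 1, 2, …
15 October 2068 is 63 days after the start; 63 ÷ 14 = 4 remainder 7; since the remainder is 7, round up to i = 5. First occurrence in the window: #6 on 22 October 2068 (5×14 = 70 days in).
13 May 2069 is 273 days after the start; 273 ÷ 14 = 19 remainder 7. Last occurrence in the window: #20 on 6 May 2069.
Occurrences #6 through #20: 15 in total.

15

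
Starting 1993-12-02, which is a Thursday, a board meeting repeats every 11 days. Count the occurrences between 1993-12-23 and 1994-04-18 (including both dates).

Occurrences land 11·i days after 1993-12-02 for i = 0, 1, 2, …
1993-12-23 is 21 days after the start; 21 ÷ 11 = 1 remainder 10; since the remainder is 10, round up to i = 2. First occurrence in the window: #3 on 1993-12-24 (2×11 = 22 days in).
1994-04-18 is 137 days after the start; 137 ÷ 11 = 12 remainder 5. Last occurrence in the window: #13 on 1994-04-13.
Occurrences #3 through #13: 11 in total.

11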